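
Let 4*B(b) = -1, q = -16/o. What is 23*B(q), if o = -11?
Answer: -23/4 ≈ -5.7500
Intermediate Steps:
q = 16/11 (q = -16/(-11) = -16*(-1/11) = 16/11 ≈ 1.4545)
B(b) = -¼ (B(b) = (¼)*(-1) = -¼)
23*B(q) = 23*(-¼) = -23/4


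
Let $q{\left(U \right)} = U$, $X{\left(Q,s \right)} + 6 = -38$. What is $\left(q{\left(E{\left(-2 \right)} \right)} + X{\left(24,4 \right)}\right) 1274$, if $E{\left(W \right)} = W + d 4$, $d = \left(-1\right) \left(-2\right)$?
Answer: $-48412$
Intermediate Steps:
$d = 2$
$X{\left(Q,s \right)} = -44$ ($X{\left(Q,s \right)} = -6 - 38 = -44$)
$E{\left(W \right)} = 8 + W$ ($E{\left(W \right)} = W + 2 \cdot 4 = W + 8 = 8 + W$)
$\left(q{\left(E{\left(-2 \right)} \right)} + X{\left(24,4 \right)}\right) 1274 = \left(\left(8 - 2\right) - 44\right) 1274 = \left(6 - 44\right) 1274 = \left(-38\right) 1274 = -48412$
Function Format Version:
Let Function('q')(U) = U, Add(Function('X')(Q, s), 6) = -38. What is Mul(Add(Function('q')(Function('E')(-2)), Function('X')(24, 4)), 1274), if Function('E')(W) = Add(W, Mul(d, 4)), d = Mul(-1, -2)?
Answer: -48412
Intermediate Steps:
d = 2
Function('X')(Q, s) = -44 (Function('X')(Q, s) = Add(-6, -38) = -44)
Function('E')(W) = Add(8, W) (Function('E')(W) = Add(W, Mul(2, 4)) = Add(W, 8) = Add(8, W))
Mul(Add(Function('q')(Function('E')(-2)), Function('X')(24, 4)), 1274) = Mul(Add(Add(8, -2), -44), 1274) = Mul(Add(6, -44), 1274) = Mul(-38, 1274) = -48412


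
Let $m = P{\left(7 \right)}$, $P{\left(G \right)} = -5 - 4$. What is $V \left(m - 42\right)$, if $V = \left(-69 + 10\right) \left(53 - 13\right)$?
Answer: $120360$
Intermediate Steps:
$P{\left(G \right)} = -9$
$V = -2360$ ($V = \left(-59\right) 40 = -2360$)
$m = -9$
$V \left(m - 42\right) = - 2360 \left(-9 - 42\right) = \left(-2360\right) \left(-51\right) = 120360$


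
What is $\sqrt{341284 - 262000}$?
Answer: $2 \sqrt{19821} \approx 281.57$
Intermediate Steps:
$\sqrt{341284 - 262000} = \sqrt{79284} = 2 \sqrt{19821}$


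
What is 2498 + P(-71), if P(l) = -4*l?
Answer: 2782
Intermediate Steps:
2498 + P(-71) = 2498 - 4*(-71) = 2498 + 284 = 2782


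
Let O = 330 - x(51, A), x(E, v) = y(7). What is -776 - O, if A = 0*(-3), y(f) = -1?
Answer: -1107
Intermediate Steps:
A = 0
x(E, v) = -1
O = 331 (O = 330 - 1*(-1) = 330 + 1 = 331)
-776 - O = -776 - 1*331 = -776 - 331 = -1107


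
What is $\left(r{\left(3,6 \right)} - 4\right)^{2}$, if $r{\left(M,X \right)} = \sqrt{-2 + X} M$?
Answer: $4$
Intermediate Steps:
$r{\left(M,X \right)} = M \sqrt{-2 + X}$
$\left(r{\left(3,6 \right)} - 4\right)^{2} = \left(3 \sqrt{-2 + 6} - 4\right)^{2} = \left(3 \sqrt{4} - 4\right)^{2} = \left(3 \cdot 2 - 4\right)^{2} = \left(6 - 4\right)^{2} = 2^{2} = 4$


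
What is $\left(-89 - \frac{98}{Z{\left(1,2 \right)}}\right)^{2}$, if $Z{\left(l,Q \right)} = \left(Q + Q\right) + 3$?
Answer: $10609$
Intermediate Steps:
$Z{\left(l,Q \right)} = 3 + 2 Q$ ($Z{\left(l,Q \right)} = 2 Q + 3 = 3 + 2 Q$)
$\left(-89 - \frac{98}{Z{\left(1,2 \right)}}\right)^{2} = \left(-89 - \frac{98}{3 + 2 \cdot 2}\right)^{2} = \left(-89 - \frac{98}{3 + 4}\right)^{2} = \left(-89 - \frac{98}{7}\right)^{2} = \left(-89 - 14\right)^{2} = \left(-103\right)^{2} = 10609$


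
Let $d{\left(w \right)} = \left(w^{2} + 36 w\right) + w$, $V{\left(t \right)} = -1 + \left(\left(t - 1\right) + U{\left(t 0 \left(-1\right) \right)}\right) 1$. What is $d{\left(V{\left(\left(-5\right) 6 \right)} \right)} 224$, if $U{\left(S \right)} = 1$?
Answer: $-41664$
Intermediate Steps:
$V{\left(t \right)} = -1 + t$ ($V{\left(t \right)} = -1 + \left(\left(t - 1\right) + 1\right) 1 = -1 + \left(\left(-1 + t\right) + 1\right) 1 = -1 + t 1 = -1 + t$)
$d{\left(w \right)} = w^{2} + 37 w$
$d{\left(V{\left(\left(-5\right) 6 \right)} \right)} 224 = \left(-1 - 30\right) \left(37 - 31\right) 224 = - 31 \left(37 - 31\right) 224 = \left(-31\right) 6 \cdot 224 = \left(-186\right) 224 = -41664$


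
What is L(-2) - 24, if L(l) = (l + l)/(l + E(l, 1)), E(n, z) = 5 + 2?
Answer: -124/5 ≈ -24.800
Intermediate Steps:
E(n, z) = 7
L(l) = 2*l/(7 + l) (L(l) = (l + l)/(l + 7) = (2*l)/(7 + l) = 2*l/(7 + l))
L(-2) - 24 = 2*(-2)/(7 - 2) - 24 = 2*(-2)/5 - 24 = 2*(-2)*(⅕) - 24 = -⅘ - 24 = -124/5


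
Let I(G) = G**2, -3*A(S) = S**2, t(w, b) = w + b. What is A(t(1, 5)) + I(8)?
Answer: 52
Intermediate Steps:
t(w, b) = b + w
A(S) = -S**2/3
A(t(1, 5)) + I(8) = -(5 + 1)**2/3 + 8**2 = -1/3*6**2 + 64 = -1/3*36 + 64 = -12 + 64 = 52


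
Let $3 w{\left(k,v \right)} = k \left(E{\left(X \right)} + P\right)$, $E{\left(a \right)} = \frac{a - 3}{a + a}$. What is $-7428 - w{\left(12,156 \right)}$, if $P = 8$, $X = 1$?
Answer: $-7456$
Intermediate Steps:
$E{\left(a \right)} = \frac{-3 + a}{2 a}$
$w{\left(k,v \right)} = \frac{7 k}{3}$ ($w{\left(k,v \right)} = \frac{k \left(\frac{-3 + 1}{2 \cdot 1} + 8\right)}{3} = \frac{k \left(\frac{1}{2} \cdot 1 \left(-2\right) + 8\right)}{3} = \frac{k \left(-1 + 8\right)}{3} = \frac{k 7}{3} = \frac{7 k}{3}$)
$-7428 - w{\left(12,156 \right)} = -7428 - \frac{7}{3} \cdot 12 = -7428 - 28 = -7456$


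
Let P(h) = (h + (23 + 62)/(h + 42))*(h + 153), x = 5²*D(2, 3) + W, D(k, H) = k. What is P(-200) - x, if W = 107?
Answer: 1464389/158 ≈ 9268.3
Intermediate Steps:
x = 157 (x = 5²*2 + 107 = 25*2 + 107 = 50 + 107 = 157)
P(h) = (153 + h)*(h + 85/(42 + h)) (P(h) = (h + 85/(42 + h))*(153 + h) = (153 + h)*(h + 85/(42 + h)))
P(-200) - x = (13005 + (-200)³ + 195*(-200)² + 6511*(-200))/(42 - 200) - 1*157 = (13005 - 8000000 + 195*40000 - 1302200)/(-158) - 157 = -(13005 - 8000000 + 7800000 - 1302200)/158 - 157 = -1/158*(-1489195) - 157 = 1489195/158 - 157 = 1464389/158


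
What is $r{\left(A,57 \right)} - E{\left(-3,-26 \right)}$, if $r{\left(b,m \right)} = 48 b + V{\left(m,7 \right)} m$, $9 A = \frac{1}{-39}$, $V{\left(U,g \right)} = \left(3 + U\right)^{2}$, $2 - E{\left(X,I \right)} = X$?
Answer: $\frac{24007799}{117} \approx 2.0519 \cdot 10^{5}$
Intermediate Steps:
$E{\left(X,I \right)} = 2 - X$
$A = - \frac{1}{351}$ ($A = \frac{1}{9 \left(-39\right)} = \frac{1}{9} \left(- \frac{1}{39}\right) = - \frac{1}{351} \approx -0.002849$)
$r{\left(b,m \right)} = 48 b + m \left(3 + m\right)^{2}$ ($r{\left(b,m \right)} = 48 b + \left(3 + m\right)^{2} m = 48 b + m \left(3 + m\right)^{2}$)
$r{\left(A,57 \right)} - E{\left(-3,-26 \right)} = \left(48 \left(- \frac{1}{351}\right) + 57 \left(3 + 57\right)^{2}\right) - \left(2 - -3\right) = \left(- \frac{16}{117} + 57 \cdot 60^{2}\right) - \left(2 + 3\right) = \left(- \frac{16}{117} + 57 \cdot 3600\right) - 5 = \left(- \frac{16}{117} + 205200\right) - 5 = \frac{24008384}{117} - 5 = \frac{24007799}{117}$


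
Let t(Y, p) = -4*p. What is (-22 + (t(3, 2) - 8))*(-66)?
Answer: 2508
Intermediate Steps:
(-22 + (t(3, 2) - 8))*(-66) = (-22 + (-4*2 - 8))*(-66) = (-22 + (-8 - 8))*(-66) = (-22 - 16)*(-66) = -38*(-66) = 2508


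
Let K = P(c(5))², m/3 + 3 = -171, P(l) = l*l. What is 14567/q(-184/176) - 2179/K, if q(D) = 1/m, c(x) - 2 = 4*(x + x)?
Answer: -23661255482083/3111696 ≈ -7.6040e+6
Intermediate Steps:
c(x) = 2 + 8*x (c(x) = 2 + 4*(x + x) = 2 + 4*(2*x) = 2 + 8*x)
P(l) = l²
m = -522 (m = -9 + 3*(-171) = -9 - 513 = -522)
q(D) = -1/522 (q(D) = 1/(-522) = -1/522)
K = 3111696 (K = ((2 + 8*5)²)² = ((2 + 40)²)² = (42²)² = 1764² = 3111696)
14567/q(-184/176) - 2179/K = 14567/(-1/522) - 2179/3111696 = 14567*(-522) - 2179*1/3111696 = -7603974 - 2179/3111696 = -23661255482083/3111696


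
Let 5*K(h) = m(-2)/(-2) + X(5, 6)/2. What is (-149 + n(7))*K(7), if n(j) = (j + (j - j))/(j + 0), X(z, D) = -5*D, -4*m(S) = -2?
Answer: 2257/5 ≈ 451.40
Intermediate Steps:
m(S) = ½ (m(S) = -¼*(-2) = ½)
K(h) = -61/20 (K(h) = ((½)/(-2) - 5*6/2)/5 = ((½)*(-½) - 30*½)/5 = (-¼ - 15)/5 = (⅕)*(-61/4) = -61/20)
n(j) = 1 (n(j) = (j + 0)/j = j/j = 1)
(-149 + n(7))*K(7) = (-149 + 1)*(-61/20) = -148*(-61/20) = 2257/5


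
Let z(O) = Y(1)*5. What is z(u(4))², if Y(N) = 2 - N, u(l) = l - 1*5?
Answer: 25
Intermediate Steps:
u(l) = -5 + l (u(l) = l - 5 = -5 + l)
z(O) = 5 (z(O) = (2 - 1*1)*5 = (2 - 1)*5 = 1*5 = 5)
z(u(4))² = 5² = 25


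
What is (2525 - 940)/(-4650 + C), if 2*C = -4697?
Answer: -3170/13997 ≈ -0.22648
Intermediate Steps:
C = -4697/2 (C = (½)*(-4697) = -4697/2 ≈ -2348.5)
(2525 - 940)/(-4650 + C) = (2525 - 940)/(-4650 - 4697/2) = 1585/(-13997/2) = 1585*(-2/13997) = -3170/13997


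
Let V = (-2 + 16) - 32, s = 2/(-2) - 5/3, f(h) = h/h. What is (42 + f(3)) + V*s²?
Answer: -85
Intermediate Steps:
f(h) = 1
s = -8/3 (s = 2*(-½) - 5*⅓ = -1 - 5/3 = -8/3 ≈ -2.6667)
V = -18 (V = 14 - 32 = -18)
(42 + f(3)) + V*s² = (42 + 1) - 18*(-8/3)² = 43 - 18*64/9 = 43 - 128 = -85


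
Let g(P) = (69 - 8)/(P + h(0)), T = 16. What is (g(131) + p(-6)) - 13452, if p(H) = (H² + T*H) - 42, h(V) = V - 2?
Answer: -1748405/129 ≈ -13554.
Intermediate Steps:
h(V) = -2 + V
g(P) = 61/(-2 + P) (g(P) = (69 - 8)/(P + (-2 + 0)) = 61/(P - 2) = 61/(-2 + P))
p(H) = -42 + H² + 16*H (p(H) = (H² + 16*H) - 42 = -42 + H² + 16*H)
(g(131) + p(-6)) - 13452 = (61/(-2 + 131) + (-42 + (-6)² + 16*(-6))) - 13452 = (61/129 + (-42 + 36 - 96)) - 13452 = (61*(1/129) - 102) - 13452 = (61/129 - 102) - 13452 = -13097/129 - 13452 = -1748405/129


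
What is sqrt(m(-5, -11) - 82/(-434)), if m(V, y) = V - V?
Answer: sqrt(8897)/217 ≈ 0.43467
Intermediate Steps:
m(V, y) = 0
sqrt(m(-5, -11) - 82/(-434)) = sqrt(0 - 82/(-434)) = sqrt(0 - 82*(-1/434)) = sqrt(0 + 41/217) = sqrt(41/217) = sqrt(8897)/217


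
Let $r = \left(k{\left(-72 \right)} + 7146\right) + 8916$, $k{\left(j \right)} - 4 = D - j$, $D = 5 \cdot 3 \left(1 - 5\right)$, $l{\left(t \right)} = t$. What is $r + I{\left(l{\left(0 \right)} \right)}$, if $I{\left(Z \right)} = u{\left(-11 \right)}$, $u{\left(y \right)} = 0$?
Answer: $16078$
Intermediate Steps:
$I{\left(Z \right)} = 0$
$D = -60$ ($D = 15 \left(1 - 5\right) = 15 \left(-4\right) = -60$)
$k{\left(j \right)} = -56 - j$ ($k{\left(j \right)} = 4 - \left(60 + j\right) = -56 - j$)
$r = 16078$ ($r = \left(\left(-56 - -72\right) + 7146\right) + 8916 = \left(\left(-56 + 72\right) + 7146\right) + 8916 = \left(16 + 7146\right) + 8916 = 7162 + 8916 = 16078$)
$r + I{\left(l{\left(0 \right)} \right)} = 16078 + 0 = 16078$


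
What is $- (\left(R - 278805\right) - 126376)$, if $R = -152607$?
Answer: $557788$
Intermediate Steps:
$- (\left(R - 278805\right) - 126376) = - (\left(-152607 - 278805\right) - 126376) = - (-431412 - 126376) = \left(-1\right) \left(-557788\right) = 557788$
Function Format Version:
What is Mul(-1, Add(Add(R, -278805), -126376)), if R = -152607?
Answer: 557788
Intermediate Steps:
Mul(-1, Add(Add(R, -278805), -126376)) = Mul(-1, Add(Add(-152607, -278805), -126376)) = Mul(-1, Add(-431412, -126376)) = Mul(-1, -557788) = 557788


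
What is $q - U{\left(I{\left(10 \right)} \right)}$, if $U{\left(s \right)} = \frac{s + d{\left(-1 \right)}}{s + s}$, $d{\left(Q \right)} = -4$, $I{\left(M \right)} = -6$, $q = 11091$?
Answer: $\frac{66541}{6} \approx 11090.0$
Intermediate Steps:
$U{\left(s \right)} = \frac{-4 + s}{2 s}$ ($U{\left(s \right)} = \frac{s - 4}{s + s} = \frac{-4 + s}{2 s}$)
$q - U{\left(I{\left(10 \right)} \right)} = 11091 - \frac{-4 - 6}{2 \left(-6\right)} = 11091 - \frac{1}{2} \left(- \frac{1}{6}\right) \left(-10\right) = 11091 - \frac{5}{6} = \frac{66541}{6}$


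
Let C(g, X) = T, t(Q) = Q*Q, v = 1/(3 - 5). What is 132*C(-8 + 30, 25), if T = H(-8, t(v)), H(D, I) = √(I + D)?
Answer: 66*I*√31 ≈ 367.47*I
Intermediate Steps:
v = -½ (v = 1/(-2) = -½ ≈ -0.50000)
t(Q) = Q²
H(D, I) = √(D + I)
T = I*√31/2 (T = √(-8 + (-½)²) = √(-8 + ¼) = √(-31/4) = I*√31/2 ≈ 2.7839*I)
C(g, X) = I*√31/2
132*C(-8 + 30, 25) = 132*(I*√31/2) = 66*I*√31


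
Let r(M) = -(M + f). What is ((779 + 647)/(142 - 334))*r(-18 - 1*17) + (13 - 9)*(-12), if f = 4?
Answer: -26711/96 ≈ -278.24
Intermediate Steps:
r(M) = -4 - M (r(M) = -(M + 4) = -(4 + M) = -4 - M)
((779 + 647)/(142 - 334))*r(-18 - 1*17) + (13 - 9)*(-12) = ((779 + 647)/(142 - 334))*(-4 - (-18 - 1*17)) + (13 - 9)*(-12) = (1426/(-192))*(-4 - (-18 - 17)) + 4*(-12) = (1426*(-1/192))*(-4 - 1*(-35)) - 48 = -713*(-4 + 35)/96 - 48 = -713/96*31 - 48 = -22103/96 - 48 = -26711/96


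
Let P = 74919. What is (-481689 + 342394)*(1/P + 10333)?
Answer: -8294888970020/5763 ≈ -1.4393e+9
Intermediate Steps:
(-481689 + 342394)*(1/P + 10333) = (-481689 + 342394)*(1/74919 + 10333) = -139295*(1/74919 + 10333) = -139295*774138028/74919 = -8294888970020/5763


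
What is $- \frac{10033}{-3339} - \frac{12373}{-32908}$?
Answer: $\frac{371479411}{109879812} \approx 3.3808$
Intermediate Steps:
$- \frac{10033}{-3339} - \frac{12373}{-32908} = \left(-10033\right) \left(- \frac{1}{3339}\right) - - \frac{12373}{32908} = \frac{10033}{3339} + \frac{12373}{32908} = \frac{371479411}{109879812}$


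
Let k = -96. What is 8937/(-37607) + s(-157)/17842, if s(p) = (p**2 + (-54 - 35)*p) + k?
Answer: 644696664/335492047 ≈ 1.9216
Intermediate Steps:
s(p) = -96 + p**2 - 89*p (s(p) = (p**2 + (-54 - 35)*p) - 96 = (p**2 - 89*p) - 96 = -96 + p**2 - 89*p)
8937/(-37607) + s(-157)/17842 = 8937/(-37607) + (-96 + (-157)**2 - 89*(-157))/17842 = 8937*(-1/37607) + (-96 + 24649 + 13973)*(1/17842) = -8937/37607 + 38526*(1/17842) = -8937/37607 + 19263/8921 = 644696664/335492047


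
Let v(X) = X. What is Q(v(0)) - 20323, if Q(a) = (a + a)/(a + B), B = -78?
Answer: -20323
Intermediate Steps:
Q(a) = 2*a/(-78 + a) (Q(a) = (a + a)/(a - 78) = (2*a)/(-78 + a) = 2*a/(-78 + a))
Q(v(0)) - 20323 = 2*0/(-78 + 0) - 20323 = 2*0/(-78) - 20323 = 2*0*(-1/78) - 20323 = 0 - 20323 = -20323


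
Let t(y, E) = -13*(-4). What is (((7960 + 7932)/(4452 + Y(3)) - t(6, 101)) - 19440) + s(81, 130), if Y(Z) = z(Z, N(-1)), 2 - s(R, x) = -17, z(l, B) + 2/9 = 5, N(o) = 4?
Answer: -780938475/40111 ≈ -19469.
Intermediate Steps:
z(l, B) = 43/9 (z(l, B) = -2/9 + 5 = 43/9)
s(R, x) = 19 (s(R, x) = 2 - 1*(-17) = 2 + 17 = 19)
t(y, E) = 52
Y(Z) = 43/9
(((7960 + 7932)/(4452 + Y(3)) - t(6, 101)) - 19440) + s(81, 130) = (((7960 + 7932)/(4452 + 43/9) - 1*52) - 19440) + 19 = ((15892/(40111/9) - 52) - 19440) + 19 = ((15892*(9/40111) - 52) - 19440) + 19 = ((143028/40111 - 52) - 19440) + 19 = (-1942744/40111 - 19440) + 19 = -781700584/40111 + 19 = -780938475/40111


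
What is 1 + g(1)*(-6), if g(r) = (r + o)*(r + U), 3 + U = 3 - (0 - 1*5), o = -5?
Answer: 145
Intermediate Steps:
U = 5 (U = -3 + (3 - (0 - 1*5)) = -3 + (3 - (0 - 5)) = -3 + (3 - 1*(-5)) = -3 + (3 + 5) = -3 + 8 = 5)
g(r) = (-5 + r)*(5 + r) (g(r) = (r - 5)*(r + 5) = (-5 + r)*(5 + r))
1 + g(1)*(-6) = 1 + (-25 + 1²)*(-6) = 1 + (-25 + 1)*(-6) = 1 - 24*(-6) = 1 + 144 = 145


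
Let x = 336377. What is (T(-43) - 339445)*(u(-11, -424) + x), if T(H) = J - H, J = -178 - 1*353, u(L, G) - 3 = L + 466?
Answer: -114501332055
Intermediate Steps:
u(L, G) = 469 + L (u(L, G) = 3 + (L + 466) = 3 + (466 + L) = 469 + L)
J = -531 (J = -178 - 353 = -531)
T(H) = -531 - H
(T(-43) - 339445)*(u(-11, -424) + x) = ((-531 - 1*(-43)) - 339445)*((469 - 11) + 336377) = ((-531 + 43) - 339445)*(458 + 336377) = (-488 - 339445)*336835 = -339933*336835 = -114501332055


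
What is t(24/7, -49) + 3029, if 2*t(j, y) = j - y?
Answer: 42773/14 ≈ 3055.2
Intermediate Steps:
t(j, y) = j/2 - y/2 (t(j, y) = (j - y)/2 = j/2 - y/2)
t(24/7, -49) + 3029 = ((24/7)/2 - 1/2*(-49)) + 3029 = ((24*(1/7))/2 + 49/2) + 3029 = ((1/2)*(24/7) + 49/2) + 3029 = (12/7 + 49/2) + 3029 = 367/14 + 3029 = 42773/14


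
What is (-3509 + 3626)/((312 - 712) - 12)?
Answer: -117/412 ≈ -0.28398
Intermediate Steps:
(-3509 + 3626)/((312 - 712) - 12) = 117/(-400 - 12) = 117/(-412) = 117*(-1/412) = -117/412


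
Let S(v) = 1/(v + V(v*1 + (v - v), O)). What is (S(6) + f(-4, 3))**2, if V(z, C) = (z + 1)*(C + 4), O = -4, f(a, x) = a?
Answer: 529/36 ≈ 14.694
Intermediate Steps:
V(z, C) = (1 + z)*(4 + C)
S(v) = 1/v (S(v) = 1/(v + (4 - 4 + 4*(v*1 + (v - v)) - 4*(v*1 + (v - v)))) = 1/(v + (4 - 4 + 4*(v + 0) - 4*(v + 0))) = 1/(v + (4 - 4 + 4*v - 4*v)) = 1/(v + 0) = 1/v)
(S(6) + f(-4, 3))**2 = (1/6 - 4)**2 = (-23/6)**2 = 529/36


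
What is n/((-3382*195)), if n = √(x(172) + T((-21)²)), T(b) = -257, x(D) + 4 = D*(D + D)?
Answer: -√58907/659490 ≈ -0.00036802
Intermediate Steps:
x(D) = -4 + 2*D² (x(D) = -4 + D*(D + D) = -4 + D*(2*D) = -4 + 2*D²)
n = √58907 (n = √((-4 + 2*172²) - 257) = √((-4 + 2*29584) - 257) = √((-4 + 59168) - 257) = √(59164 - 257) = √58907 ≈ 242.71)
n/((-3382*195)) = √58907/((-3382*195)) = √58907/(-659490) = √58907*(-1/659490) = -√58907/659490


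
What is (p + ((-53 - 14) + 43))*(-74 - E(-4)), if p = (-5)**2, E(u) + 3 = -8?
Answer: -63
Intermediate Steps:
E(u) = -11 (E(u) = -3 - 8 = -11)
p = 25
(p + ((-53 - 14) + 43))*(-74 - E(-4)) = (25 + ((-53 - 14) + 43))*(-74 - 1*(-11)) = (25 + (-67 + 43))*(-74 + 11) = (25 - 24)*(-63) = 1*(-63) = -63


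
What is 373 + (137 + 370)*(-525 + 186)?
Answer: -171500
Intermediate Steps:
373 + (137 + 370)*(-525 + 186) = 373 + 507*(-339) = 373 - 171873 = -171500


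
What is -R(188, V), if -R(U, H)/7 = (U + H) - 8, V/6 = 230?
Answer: 10920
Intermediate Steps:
V = 1380 (V = 6*230 = 1380)
R(U, H) = 56 - 7*H - 7*U (R(U, H) = -7*((U + H) - 8) = -7*((H + U) - 8) = -7*(-8 + H + U) = 56 - 7*H - 7*U)
-R(188, V) = -(56 - 7*1380 - 7*188) = -(56 - 9660 - 1316) = -1*(-10920) = 10920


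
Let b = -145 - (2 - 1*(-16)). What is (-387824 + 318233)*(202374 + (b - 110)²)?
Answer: -19269956673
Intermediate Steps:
b = -163 (b = -145 - (2 + 16) = -145 - 1*18 = -145 - 18 = -163)
(-387824 + 318233)*(202374 + (b - 110)²) = (-387824 + 318233)*(202374 + (-163 - 110)²) = -69591*(202374 + (-273)²) = -69591*(202374 + 74529) = -69591*276903 = -19269956673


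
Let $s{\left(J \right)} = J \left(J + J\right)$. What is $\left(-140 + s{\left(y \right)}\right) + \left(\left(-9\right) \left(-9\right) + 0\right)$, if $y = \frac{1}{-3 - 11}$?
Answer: $- \frac{5781}{98} \approx -58.99$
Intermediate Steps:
$y = - \frac{1}{14}$ ($y = \frac{1}{-14} = - \frac{1}{14} \approx -0.071429$)
$s{\left(J \right)} = 2 J^{2}$ ($s{\left(J \right)} = J 2 J = 2 J^{2}$)
$\left(-140 + s{\left(y \right)}\right) + \left(\left(-9\right) \left(-9\right) + 0\right) = \left(-140 + 2 \left(- \frac{1}{14}\right)^{2}\right) + \left(\left(-9\right) \left(-9\right) + 0\right) = \left(-140 + 2 \cdot \frac{1}{196}\right) + \left(81 + 0\right) = \left(-140 + \frac{1}{98}\right) + 81 = - \frac{13719}{98} + 81 = - \frac{5781}{98}$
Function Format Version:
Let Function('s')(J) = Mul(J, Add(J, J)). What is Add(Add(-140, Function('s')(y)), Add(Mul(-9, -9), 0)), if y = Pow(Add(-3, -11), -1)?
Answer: Rational(-5781, 98) ≈ -58.990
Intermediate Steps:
y = Rational(-1, 14) (y = Pow(-14, -1) = Rational(-1, 14) ≈ -0.071429)
Function('s')(J) = Mul(2, Pow(J, 2)) (Function('s')(J) = Mul(J, Mul(2, J)) = Mul(2, Pow(J, 2)))
Add(Add(-140, Function('s')(y)), Add(Mul(-9, -9), 0)) = Add(Add(-140, Mul(2, Pow(Rational(-1, 14), 2))), Add(Mul(-9, -9), 0)) = Add(Add(-140, Mul(2, Rational(1, 196))), Add(81, 0)) = Add(Add(-140, Rational(1, 98)), 81) = Add(Rational(-13719, 98), 81) = Rational(-5781, 98)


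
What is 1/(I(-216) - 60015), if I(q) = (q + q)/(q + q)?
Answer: -1/60014 ≈ -1.6663e-5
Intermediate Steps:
I(q) = 1 (I(q) = (2*q)/((2*q)) = (2*q)*(1/(2*q)) = 1)
1/(I(-216) - 60015) = 1/(1 - 60015) = 1/(-60014) = -1/60014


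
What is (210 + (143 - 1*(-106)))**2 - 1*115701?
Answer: 94980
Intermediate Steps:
(210 + (143 - 1*(-106)))**2 - 1*115701 = (210 + (143 + 106))**2 - 115701 = (210 + 249)**2 - 115701 = 459**2 - 115701 = 210681 - 115701 = 94980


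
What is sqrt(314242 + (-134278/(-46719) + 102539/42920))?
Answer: sqrt(41732990914134082030)/11524020 ≈ 560.58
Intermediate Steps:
sqrt(314242 + (-134278/(-46719) + 102539/42920)) = sqrt(314242 + (-134278*(-1/46719) + 102539*(1/42920))) = sqrt(314242 + (134278/46719 + 102539/42920)) = sqrt(314242 + 363921769/69144120) = sqrt(21728350478809/69144120) = sqrt(41732990914134082030)/11524020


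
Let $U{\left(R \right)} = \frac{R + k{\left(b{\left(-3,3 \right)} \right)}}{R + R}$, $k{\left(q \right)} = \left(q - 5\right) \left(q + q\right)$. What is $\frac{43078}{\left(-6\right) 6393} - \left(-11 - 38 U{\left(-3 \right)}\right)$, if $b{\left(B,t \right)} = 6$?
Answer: $- \frac{903773}{19179} \approx -47.123$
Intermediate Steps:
$k{\left(q \right)} = 2 q \left(-5 + q\right)$ ($k{\left(q \right)} = \left(-5 + q\right) 2 q = 2 q \left(-5 + q\right)$)
$U{\left(R \right)} = \frac{12 + R}{2 R}$ ($U{\left(R \right)} = \frac{R + 2 \cdot 6 \left(-5 + 6\right)}{R + R} = \frac{R + 2 \cdot 6 \cdot 1}{2 R} = \left(R + 12\right) \frac{1}{2 R} = \left(12 + R\right) \frac{1}{2 R} = \frac{12 + R}{2 R}$)
$\frac{43078}{\left(-6\right) 6393} - \left(-11 - 38 U{\left(-3 \right)}\right) = \frac{43078}{\left(-6\right) 6393} - \left(-11 - 38 \frac{12 - 3}{2 \left(-3\right)}\right) = \frac{43078}{-38358} - \left(-11 - 38 \cdot \frac{1}{2} \left(- \frac{1}{3}\right) 9\right) = 43078 \left(- \frac{1}{38358}\right) - \left(-11 - -57\right) = - \frac{21539}{19179} - \left(-11 + 57\right) = - \frac{21539}{19179} - 46 = - \frac{903773}{19179}$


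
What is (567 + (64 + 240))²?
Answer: 758641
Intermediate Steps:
(567 + (64 + 240))² = (567 + 304)² = 871² = 758641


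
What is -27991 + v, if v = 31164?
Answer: 3173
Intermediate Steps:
-27991 + v = -27991 + 31164 = 3173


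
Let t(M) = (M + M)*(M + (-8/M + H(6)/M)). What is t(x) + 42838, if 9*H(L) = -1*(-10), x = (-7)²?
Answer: 428636/9 ≈ 47626.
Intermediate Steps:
x = 49
H(L) = 10/9 (H(L) = (-1*(-10))/9 = (⅑)*10 = 10/9)
t(M) = 2*M*(M - 62/(9*M)) (t(M) = (M + M)*(M + (-8/M + 10/(9*M))) = (2*M)*(M - 62/(9*M)) = 2*M*(M - 62/(9*M)))
t(x) + 42838 = (-124/9 + 2*49²) + 42838 = (-124/9 + 2*2401) + 42838 = (-124/9 + 4802) + 42838 = 43094/9 + 42838 = 428636/9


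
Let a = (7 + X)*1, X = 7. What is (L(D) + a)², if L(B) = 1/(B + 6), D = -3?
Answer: 1849/9 ≈ 205.44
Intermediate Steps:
a = 14 (a = (7 + 7)*1 = 14*1 = 14)
L(B) = 1/(6 + B)
(L(D) + a)² = (1/(6 - 3) + 14)² = (1/3 + 14)² = (⅓ + 14)² = (43/3)² = 1849/9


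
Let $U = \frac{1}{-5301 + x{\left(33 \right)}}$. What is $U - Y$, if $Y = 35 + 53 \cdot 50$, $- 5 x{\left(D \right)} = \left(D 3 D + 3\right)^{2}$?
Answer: $- \frac{5756320486}{2143881} \approx -2685.0$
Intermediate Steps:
$x{\left(D \right)} = - \frac{\left(3 + 3 D^{2}\right)^{2}}{5}$ ($x{\left(D \right)} = - \frac{\left(D 3 D + 3\right)^{2}}{5} = - \frac{\left(3 D D + 3\right)^{2}}{5} = - \frac{\left(3 D^{2} + 3\right)^{2}}{5} = - \frac{\left(3 + 3 D^{2}\right)^{2}}{5}$)
$Y = 2685$ ($Y = 35 + 2650 = 2685$)
$U = - \frac{1}{2143881}$ ($U = \frac{1}{-5301 - \frac{9 \left(1 + 33^{2}\right)^{2}}{5}} = \frac{1}{-5301 - \frac{9 \left(1 + 1089\right)^{2}}{5}} = \frac{1}{-5301 - \frac{9 \cdot 1090^{2}}{5}} = \frac{1}{-5301 - 2138580} = \frac{1}{-2143881} = - \frac{1}{2143881} \approx -4.6644 \cdot 10^{-7}$)
$U - Y = - \frac{1}{2143881} - 2685 = - \frac{5756320486}{2143881}$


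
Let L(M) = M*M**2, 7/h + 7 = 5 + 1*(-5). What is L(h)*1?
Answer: -1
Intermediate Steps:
h = -1 (h = 7/(-7 + (5 + 1*(-5))) = 7/(-7 + (5 - 5)) = 7/(-7 + 0) = 7/(-7) = 7*(-1/7) = -1)
L(M) = M**3
L(h)*1 = (-1)**3*1 = -1*1 = -1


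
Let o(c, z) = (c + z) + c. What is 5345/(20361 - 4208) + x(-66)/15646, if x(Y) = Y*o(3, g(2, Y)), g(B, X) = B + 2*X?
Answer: 107912011/126364919 ≈ 0.85397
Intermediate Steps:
o(c, z) = z + 2*c
x(Y) = Y*(8 + 2*Y) (x(Y) = Y*((2 + 2*Y) + 2*3) = Y*((2 + 2*Y) + 6) = Y*(8 + 2*Y))
5345/(20361 - 4208) + x(-66)/15646 = 5345/(20361 - 4208) + (2*(-66)*(4 - 66))/15646 = 5345/16153 + (2*(-66)*(-62))*(1/15646) = 5345*(1/16153) + 8184*(1/15646) = 5345/16153 + 4092/7823 = 107912011/126364919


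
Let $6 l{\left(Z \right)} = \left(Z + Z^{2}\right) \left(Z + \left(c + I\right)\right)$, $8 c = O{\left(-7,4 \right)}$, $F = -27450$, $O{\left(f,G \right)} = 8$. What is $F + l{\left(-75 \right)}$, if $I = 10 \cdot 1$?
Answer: $-86650$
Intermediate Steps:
$I = 10$
$c = 1$ ($c = \frac{1}{8} \cdot 8 = 1$)
$l{\left(Z \right)} = \frac{\left(11 + Z\right) \left(Z + Z^{2}\right)}{6}$ ($l{\left(Z \right)} = \frac{\left(Z + Z^{2}\right) \left(Z + \left(1 + 10\right)\right)}{6} = \frac{\left(Z + Z^{2}\right) \left(Z + 11\right)}{6} = \frac{\left(Z + Z^{2}\right) \left(11 + Z\right)}{6} = \frac{\left(11 + Z\right) \left(Z + Z^{2}\right)}{6}$)
$F + l{\left(-75 \right)} = -27450 + \frac{1}{6} \left(-75\right) \left(11 + \left(-75\right)^{2} + 12 \left(-75\right)\right) = -27450 + \frac{1}{6} \left(-75\right) \left(11 + 5625 - 900\right) = -27450 + \frac{1}{6} \left(-75\right) 4736 = -27450 - 59200 = -86650$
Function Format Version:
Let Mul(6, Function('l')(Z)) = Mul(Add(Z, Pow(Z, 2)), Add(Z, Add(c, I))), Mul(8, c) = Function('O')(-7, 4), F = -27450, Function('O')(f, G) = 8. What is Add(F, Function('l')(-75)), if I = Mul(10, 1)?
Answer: -86650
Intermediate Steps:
I = 10
c = 1 (c = Mul(Rational(1, 8), 8) = 1)
Function('l')(Z) = Mul(Rational(1, 6), Add(11, Z), Add(Z, Pow(Z, 2))) (Function('l')(Z) = Mul(Rational(1, 6), Mul(Add(Z, Pow(Z, 2)), Add(Z, Add(1, 10)))) = Mul(Rational(1, 6), Mul(Add(Z, Pow(Z, 2)), Add(Z, 11))) = Mul(Rational(1, 6), Mul(Add(Z, Pow(Z, 2)), Add(11, Z))) = Mul(Rational(1, 6), Mul(Add(11, Z), Add(Z, Pow(Z, 2)))) = Mul(Rational(1, 6), Add(11, Z), Add(Z, Pow(Z, 2))))
Add(F, Function('l')(-75)) = Add(-27450, Mul(Rational(1, 6), -75, Add(11, Pow(-75, 2), Mul(12, -75)))) = Add(-27450, Mul(Rational(1, 6), -75, Add(11, 5625, -900))) = Add(-27450, Mul(Rational(1, 6), -75, 4736)) = Add(-27450, -59200) = -86650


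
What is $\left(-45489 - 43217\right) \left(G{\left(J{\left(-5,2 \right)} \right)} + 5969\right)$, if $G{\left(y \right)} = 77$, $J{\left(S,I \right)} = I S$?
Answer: $-536316476$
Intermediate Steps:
$\left(-45489 - 43217\right) \left(G{\left(J{\left(-5,2 \right)} \right)} + 5969\right) = \left(-45489 - 43217\right) \left(77 + 5969\right) = \left(-88706\right) 6046 = -536316476$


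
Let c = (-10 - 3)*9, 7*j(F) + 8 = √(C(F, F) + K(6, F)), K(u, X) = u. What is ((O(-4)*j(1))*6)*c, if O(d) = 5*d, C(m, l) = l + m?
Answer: -112320/7 + 28080*√2/7 ≈ -10373.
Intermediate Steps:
j(F) = -8/7 + √(6 + 2*F)/7 (j(F) = -8/7 + √((F + F) + 6)/7 = -8/7 + √(2*F + 6)/7 = -8/7 + √(6 + 2*F)/7)
c = -117 (c = -13*9 = -117)
((O(-4)*j(1))*6)*c = (((5*(-4))*(-8/7 + √(6 + 2*1)/7))*6)*(-117) = (-20*(-8/7 + √(6 + 2)/7)*6)*(-117) = (-20*(-8/7 + √8/7)*6)*(-117) = (-20*(-8/7 + (2*√2)/7)*6)*(-117) = (-20*(-8/7 + 2*√2/7)*6)*(-117) = ((160/7 - 40*√2/7)*6)*(-117) = (960/7 - 240*√2/7)*(-117) = -112320/7 + 28080*√2/7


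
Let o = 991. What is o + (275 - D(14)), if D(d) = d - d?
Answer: 1266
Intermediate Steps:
D(d) = 0
o + (275 - D(14)) = 991 + (275 - 1*0) = 991 + (275 + 0) = 991 + 275 = 1266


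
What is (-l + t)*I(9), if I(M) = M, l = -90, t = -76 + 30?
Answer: 396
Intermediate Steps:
t = -46
(-l + t)*I(9) = (-1*(-90) - 46)*9 = (90 - 46)*9 = 44*9 = 396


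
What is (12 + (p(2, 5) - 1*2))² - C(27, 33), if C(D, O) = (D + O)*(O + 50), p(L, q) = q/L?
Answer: -19295/4 ≈ -4823.8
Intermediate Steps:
C(D, O) = (50 + O)*(D + O) (C(D, O) = (D + O)*(50 + O) = (50 + O)*(D + O))
(12 + (p(2, 5) - 1*2))² - C(27, 33) = (12 + (5/2 - 1*2))² - (33² + 50*27 + 50*33 + 27*33) = (12 + (5*(½) - 2))² - (1089 + 1350 + 1650 + 891) = (12 + (5/2 - 2))² - 1*4980 = (12 + ½)² - 4980 = (25/2)² - 4980 = 625/4 - 4980 = -19295/4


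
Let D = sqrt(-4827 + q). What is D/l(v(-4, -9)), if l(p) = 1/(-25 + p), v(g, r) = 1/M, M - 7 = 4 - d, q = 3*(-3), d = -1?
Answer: -299*I*sqrt(1209)/6 ≈ -1732.7*I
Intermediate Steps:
q = -9
M = 12 (M = 7 + (4 - 1*(-1)) = 7 + (4 + 1) = 7 + 5 = 12)
v(g, r) = 1/12
D = 2*I*sqrt(1209) (D = sqrt(-4827 - 9) = sqrt(-4836) = 2*I*sqrt(1209) ≈ 69.541*I)
D/l(v(-4, -9)) = (2*I*sqrt(1209))/(1/(-25 + 1/12)) = (2*I*sqrt(1209))/(1/(-299/12)) = (2*I*sqrt(1209))/(-12/299) = (2*I*sqrt(1209))*(-299/12) = -299*I*sqrt(1209)/6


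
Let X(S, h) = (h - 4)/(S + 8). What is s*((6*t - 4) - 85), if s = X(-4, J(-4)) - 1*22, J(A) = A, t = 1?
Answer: 1992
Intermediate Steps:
X(S, h) = (-4 + h)/(8 + S)
s = -24 (s = (-4 - 4)/(8 - 4) - 1*22 = -8/4 - 22 = (¼)*(-8) - 22 = -2 - 22 = -24)
s*((6*t - 4) - 85) = -24*((6*1 - 4) - 85) = -24*((6 - 4) - 85) = -24*(2 - 85) = -24*(-83) = 1992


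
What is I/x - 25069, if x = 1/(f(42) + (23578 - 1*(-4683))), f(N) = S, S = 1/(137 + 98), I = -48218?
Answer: -320237830463/235 ≈ -1.3627e+9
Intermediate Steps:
S = 1/235 ≈ 0.0042553
f(N) = 1/235
x = 235/6641336 (x = 1/(1/235 + (23578 - 1*(-4683))) = 1/(1/235 + (23578 + 4683)) = 1/(1/235 + 28261) = 1/(6641336/235) = 235/6641336 ≈ 3.5384e-5)
I/x - 25069 = -48218/235/6641336 - 25069 = -48218*6641336/235 - 25069 = -320231939248/235 - 25069 = -320237830463/235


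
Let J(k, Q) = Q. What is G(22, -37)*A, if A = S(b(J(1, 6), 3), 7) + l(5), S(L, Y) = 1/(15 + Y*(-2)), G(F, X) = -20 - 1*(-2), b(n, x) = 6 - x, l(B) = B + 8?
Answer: -252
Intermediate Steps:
l(B) = 8 + B
G(F, X) = -18 (G(F, X) = -20 + 2 = -18)
S(L, Y) = 1/(15 - 2*Y)
A = 14 (A = -1/(-15 + 2*7) + (8 + 5) = -1/(-15 + 14) + 13 = -1/(-1) + 13 = -1*(-1) + 13 = 1 + 13 = 14)
G(22, -37)*A = -18*14 = -252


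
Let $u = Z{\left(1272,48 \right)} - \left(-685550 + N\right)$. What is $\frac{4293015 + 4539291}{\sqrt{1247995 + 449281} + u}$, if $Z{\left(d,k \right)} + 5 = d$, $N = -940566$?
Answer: $\frac{14373544635198}{2648373731413} - \frac{17664612 \sqrt{424319}}{2648373731413} \approx 5.423$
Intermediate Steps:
$Z{\left(d,k \right)} = -5 + d$
$u = 1627383$ ($u = \left(-5 + 1272\right) + \left(685550 - -940566\right) = 1267 + \left(685550 + 940566\right) = 1267 + 1626116 = 1627383$)
$\frac{4293015 + 4539291}{\sqrt{1247995 + 449281} + u} = \frac{4293015 + 4539291}{\sqrt{1247995 + 449281} + 1627383} = \frac{8832306}{\sqrt{1697276} + 1627383} = \frac{8832306}{2 \sqrt{424319} + 1627383} = \frac{8832306}{1627383 + 2 \sqrt{424319}}$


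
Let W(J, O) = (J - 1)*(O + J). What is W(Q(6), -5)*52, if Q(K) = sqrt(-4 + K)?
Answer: 364 - 312*sqrt(2) ≈ -77.235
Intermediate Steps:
W(J, O) = (-1 + J)*(J + O)
W(Q(6), -5)*52 = ((sqrt(-4 + 6))**2 - sqrt(-4 + 6) - 1*(-5) + sqrt(-4 + 6)*(-5))*52 = ((sqrt(2))**2 - sqrt(2) + 5 + sqrt(2)*(-5))*52 = (2 - sqrt(2) + 5 - 5*sqrt(2))*52 = (7 - 6*sqrt(2))*52 = 364 - 312*sqrt(2)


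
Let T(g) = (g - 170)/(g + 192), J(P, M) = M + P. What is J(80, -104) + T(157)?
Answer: -8389/349 ≈ -24.037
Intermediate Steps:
T(g) = (-170 + g)/(192 + g)
J(80, -104) + T(157) = (-104 + 80) + (-170 + 157)/(192 + 157) = -24 - 13/349 = -8389/349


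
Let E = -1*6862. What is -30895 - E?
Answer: -24033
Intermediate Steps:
E = -6862
-30895 - E = -30895 - 1*(-6862) = -30895 + 6862 = -24033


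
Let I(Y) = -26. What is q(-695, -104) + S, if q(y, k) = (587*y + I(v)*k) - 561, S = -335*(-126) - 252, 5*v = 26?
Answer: -363864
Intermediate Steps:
v = 26/5 (v = (1/5)*26 = 26/5 ≈ 5.2000)
S = 41958 (S = 42210 - 252 = 41958)
q(y, k) = -561 - 26*k + 587*y (q(y, k) = (587*y - 26*k) - 561 = (-26*k + 587*y) - 561 = -561 - 26*k + 587*y)
q(-695, -104) + S = (-561 - 26*(-104) + 587*(-695)) + 41958 = (-561 + 2704 - 407965) + 41958 = -405822 + 41958 = -363864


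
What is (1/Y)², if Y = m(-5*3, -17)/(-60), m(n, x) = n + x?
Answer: 225/64 ≈ 3.5156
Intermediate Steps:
Y = 8/15 (Y = (-5*3 - 17)/(-60) = (-15 - 17)*(-1/60) = -32*(-1/60) = 8/15 ≈ 0.53333)
(1/Y)² = (1/(8/15))² = (15/8)² = 225/64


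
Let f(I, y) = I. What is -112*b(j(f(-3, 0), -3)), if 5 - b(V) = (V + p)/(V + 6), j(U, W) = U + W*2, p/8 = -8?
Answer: 6496/3 ≈ 2165.3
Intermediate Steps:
p = -64 (p = 8*(-8) = -64)
j(U, W) = U + 2*W
b(V) = 5 - (-64 + V)/(6 + V) (b(V) = 5 - (V - 64)/(V + 6) = 5 - (-64 + V)/(6 + V))
-112*b(j(f(-3, 0), -3)) = -224*(47 + 2*(-3 + 2*(-3)))/(6 + (-3 + 2*(-3))) = -224*(47 + 2*(-3 - 6))/(6 + (-3 - 6)) = -224*(47 + 2*(-9))/(6 - 9) = -224*(47 - 18)/(-3) = -224*(-1)*29/3 = -112*(-58/3) = 6496/3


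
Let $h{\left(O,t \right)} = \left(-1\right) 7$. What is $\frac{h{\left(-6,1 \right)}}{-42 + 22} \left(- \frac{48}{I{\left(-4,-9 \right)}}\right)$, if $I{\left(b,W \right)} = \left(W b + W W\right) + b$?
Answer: $- \frac{84}{565} \approx -0.14867$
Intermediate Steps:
$I{\left(b,W \right)} = b + W^{2} + W b$ ($I{\left(b,W \right)} = \left(W b + W^{2}\right) + b = \left(W^{2} + W b\right) + b = b + W^{2} + W b$)
$h{\left(O,t \right)} = -7$
$\frac{h{\left(-6,1 \right)}}{-42 + 22} \left(- \frac{48}{I{\left(-4,-9 \right)}}\right) = - \frac{7}{-42 + 22} \left(- \frac{48}{-4 + \left(-9\right)^{2} - -36}\right) = - \frac{7}{-20} \left(- \frac{48}{-4 + 81 + 36}\right) = \left(-7\right) \left(- \frac{1}{20}\right) \left(- \frac{48}{113}\right) = \frac{7 \left(\left(-48\right) \frac{1}{113}\right)}{20} = \frac{7}{20} \left(- \frac{48}{113}\right) = - \frac{84}{565}$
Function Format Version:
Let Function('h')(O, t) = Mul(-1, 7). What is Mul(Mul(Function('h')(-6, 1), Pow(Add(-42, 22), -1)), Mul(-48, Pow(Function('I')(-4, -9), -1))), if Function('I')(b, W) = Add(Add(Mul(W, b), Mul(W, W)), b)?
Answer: Rational(-84, 565) ≈ -0.14867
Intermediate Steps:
Function('I')(b, W) = Add(b, Pow(W, 2), Mul(W, b)) (Function('I')(b, W) = Add(Add(Mul(W, b), Pow(W, 2)), b) = Add(Add(Pow(W, 2), Mul(W, b)), b) = Add(b, Pow(W, 2), Mul(W, b)))
Function('h')(O, t) = -7
Mul(Mul(Function('h')(-6, 1), Pow(Add(-42, 22), -1)), Mul(-48, Pow(Function('I')(-4, -9), -1))) = Mul(Mul(-7, Pow(Add(-42, 22), -1)), Mul(-48, Pow(Add(-4, Pow(-9, 2), Mul(-9, -4)), -1))) = Mul(Mul(-7, Pow(-20, -1)), Mul(-48, Pow(Add(-4, 81, 36), -1))) = Mul(Mul(-7, Rational(-1, 20)), Mul(-48, Pow(113, -1))) = Mul(Rational(7, 20), Mul(-48, Rational(1, 113))) = Mul(Rational(7, 20), Rational(-48, 113)) = Rational(-84, 565)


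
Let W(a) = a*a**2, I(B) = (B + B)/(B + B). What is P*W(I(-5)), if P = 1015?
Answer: 1015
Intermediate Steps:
I(B) = 1 (I(B) = (2*B)/((2*B)) = (2*B)*(1/(2*B)) = 1)
W(a) = a**3
P*W(I(-5)) = 1015*1**3 = 1015*1 = 1015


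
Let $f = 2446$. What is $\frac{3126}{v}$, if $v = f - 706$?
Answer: $\frac{521}{290} \approx 1.7966$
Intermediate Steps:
$v = 1740$ ($v = 2446 - 706 = 1740$)
$\frac{3126}{v} = \frac{3126}{1740} = 3126 \cdot \frac{1}{1740} = \frac{521}{290}$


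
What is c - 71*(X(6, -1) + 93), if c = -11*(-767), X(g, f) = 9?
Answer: 1195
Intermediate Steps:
c = 8437 (c = -1*(-8437) = 8437)
c - 71*(X(6, -1) + 93) = 8437 - 71*(9 + 93) = 8437 - 71*102 = 8437 - 1*7242 = 8437 - 7242 = 1195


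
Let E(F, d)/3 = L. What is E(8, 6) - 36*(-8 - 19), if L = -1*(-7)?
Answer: 993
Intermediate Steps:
L = 7
E(F, d) = 21 (E(F, d) = 3*7 = 21)
E(8, 6) - 36*(-8 - 19) = 21 - 36*(-8 - 19) = 21 - 36*(-27) = 21 + 972 = 993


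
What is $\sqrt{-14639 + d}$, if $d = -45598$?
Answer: $3 i \sqrt{6693} \approx 245.43 i$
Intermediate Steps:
$\sqrt{-14639 + d} = \sqrt{-14639 - 45598} = \sqrt{-60237} = 3 i \sqrt{6693}$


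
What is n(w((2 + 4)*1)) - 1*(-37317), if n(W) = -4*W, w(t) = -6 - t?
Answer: 37365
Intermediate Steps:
n(w((2 + 4)*1)) - 1*(-37317) = -4*(-6 - (2 + 4)) - 1*(-37317) = -4*(-6 - 6) + 37317 = -4*(-12) + 37317 = 48 + 37317 = 37365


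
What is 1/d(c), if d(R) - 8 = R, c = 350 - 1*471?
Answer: -1/113 ≈ -0.0088496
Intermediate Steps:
c = -121 (c = 350 - 471 = -121)
d(R) = 8 + R
1/d(c) = 1/(8 - 121) = 1/(-113) = -1/113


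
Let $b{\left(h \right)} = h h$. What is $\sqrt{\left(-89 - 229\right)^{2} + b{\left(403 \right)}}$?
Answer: $\sqrt{263533} \approx 513.35$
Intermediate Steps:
$b{\left(h \right)} = h^{2}$
$\sqrt{\left(-89 - 229\right)^{2} + b{\left(403 \right)}} = \sqrt{\left(-89 - 229\right)^{2} + 403^{2}} = \sqrt{\left(-318\right)^{2} + 162409} = \sqrt{101124 + 162409} = \sqrt{263533}$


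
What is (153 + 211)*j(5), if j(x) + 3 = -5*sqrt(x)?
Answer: -1092 - 1820*sqrt(5) ≈ -5161.6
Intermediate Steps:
j(x) = -3 - 5*sqrt(x)
(153 + 211)*j(5) = (153 + 211)*(-3 - 5*sqrt(5)) = 364*(-3 - 5*sqrt(5)) = -1092 - 1820*sqrt(5)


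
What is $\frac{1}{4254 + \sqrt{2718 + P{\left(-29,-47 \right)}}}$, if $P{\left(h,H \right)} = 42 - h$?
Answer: $\frac{4254}{18093727} - \frac{\sqrt{2789}}{18093727} \approx 0.00023219$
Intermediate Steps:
$\frac{1}{4254 + \sqrt{2718 + P{\left(-29,-47 \right)}}} = \frac{1}{4254 + \sqrt{2718 + \left(42 - -29\right)}} = \frac{1}{4254 + \sqrt{2718 + \left(42 + 29\right)}} = \frac{1}{4254 + \sqrt{2718 + 71}} = \frac{1}{4254 + \sqrt{2789}}$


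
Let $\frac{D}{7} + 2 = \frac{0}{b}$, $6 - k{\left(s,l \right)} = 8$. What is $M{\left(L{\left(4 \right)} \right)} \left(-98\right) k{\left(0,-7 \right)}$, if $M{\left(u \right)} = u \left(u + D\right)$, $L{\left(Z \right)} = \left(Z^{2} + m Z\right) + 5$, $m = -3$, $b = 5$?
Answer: $-8820$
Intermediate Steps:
$k{\left(s,l \right)} = -2$ ($k{\left(s,l \right)} = 6 - 8 = -2$)
$D = -14$ ($D = -14 + 7 \cdot \frac{0}{5} = -14 + 7 \cdot 0 \cdot \frac{1}{5} = -14 + 7 \cdot 0 = -14 + 0 = -14$)
$L{\left(Z \right)} = 5 + Z^{2} - 3 Z$ ($L{\left(Z \right)} = \left(Z^{2} - 3 Z\right) + 5 = 5 + Z^{2} - 3 Z$)
$M{\left(u \right)} = u \left(-14 + u\right)$ ($M{\left(u \right)} = u \left(u - 14\right) = u \left(-14 + u\right)$)
$M{\left(L{\left(4 \right)} \right)} \left(-98\right) k{\left(0,-7 \right)} = \left(5 + 4^{2} - 12\right) \left(-14 + \left(5 + 4^{2} - 12\right)\right) \left(-98\right) \left(-2\right) = \left(5 + 16 - 12\right) \left(-14 + \left(5 + 16 - 12\right)\right) \left(-98\right) \left(-2\right) = 9 \left(-14 + 9\right) \left(-98\right) \left(-2\right) = 9 \left(-5\right) \left(-98\right) \left(-2\right) = \left(-45\right) \left(-98\right) \left(-2\right) = 4410 \left(-2\right) = -8820$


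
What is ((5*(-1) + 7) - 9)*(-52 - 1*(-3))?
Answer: 343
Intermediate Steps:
((5*(-1) + 7) - 9)*(-52 - 1*(-3)) = ((-5 + 7) - 9)*(-52 + 3) = (2 - 9)*(-49) = -7*(-49) = 343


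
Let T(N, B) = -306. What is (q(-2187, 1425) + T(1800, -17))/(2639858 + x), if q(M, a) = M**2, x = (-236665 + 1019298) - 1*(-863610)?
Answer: 4782663/4286101 ≈ 1.1159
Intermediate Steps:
x = 1646243 (x = 782633 + 863610 = 1646243)
(q(-2187, 1425) + T(1800, -17))/(2639858 + x) = ((-2187)**2 - 306)/(2639858 + 1646243) = (4782969 - 306)/4286101 = 4782663*(1/4286101) = 4782663/4286101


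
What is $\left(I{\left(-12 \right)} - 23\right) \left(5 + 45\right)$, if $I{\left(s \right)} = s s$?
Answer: $6050$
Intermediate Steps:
$I{\left(s \right)} = s^{2}$
$\left(I{\left(-12 \right)} - 23\right) \left(5 + 45\right) = \left(\left(-12\right)^{2} - 23\right) \left(5 + 45\right) = \left(144 - 23\right) 50 = 121 \cdot 50 = 6050$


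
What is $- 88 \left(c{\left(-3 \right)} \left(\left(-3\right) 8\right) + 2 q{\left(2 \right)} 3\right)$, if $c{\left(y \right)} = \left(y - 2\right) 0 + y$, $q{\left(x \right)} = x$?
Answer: $-7392$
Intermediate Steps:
$c{\left(y \right)} = y$ ($c{\left(y \right)} = \left(-2 + y\right) 0 + y = 0 + y = y$)
$- 88 \left(c{\left(-3 \right)} \left(\left(-3\right) 8\right) + 2 q{\left(2 \right)} 3\right) = - 88 \left(- 3 \left(\left(-3\right) 8\right) + 2 \cdot 2 \cdot 3\right) = - 88 \left(\left(-3\right) \left(-24\right) + 4 \cdot 3\right) = - 88 \left(72 + 12\right) = \left(-88\right) 84 = -7392$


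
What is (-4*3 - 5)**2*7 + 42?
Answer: 2065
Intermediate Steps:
(-4*3 - 5)**2*7 + 42 = (-12 - 5)**2*7 + 42 = (-17)**2*7 + 42 = 289*7 + 42 = 2023 + 42 = 2065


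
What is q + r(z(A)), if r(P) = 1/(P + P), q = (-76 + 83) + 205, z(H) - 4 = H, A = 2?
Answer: 2545/12 ≈ 212.08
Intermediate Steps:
z(H) = 4 + H
q = 212 (q = 7 + 205 = 212)
r(P) = 1/(2*P)
q + r(z(A)) = 212 + 1/(2*(4 + 2)) = 212 + (1/2)/6 = 212 + (1/2)*(1/6) = 212 + 1/12 = 2545/12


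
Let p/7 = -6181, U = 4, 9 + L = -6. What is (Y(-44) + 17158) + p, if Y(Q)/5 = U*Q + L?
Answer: -27064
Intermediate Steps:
L = -15 (L = -9 - 6 = -15)
p = -43267 (p = 7*(-6181) = -43267)
Y(Q) = -75 + 20*Q (Y(Q) = 5*(4*Q - 15) = 5*(-15 + 4*Q) = -75 + 20*Q)
(Y(-44) + 17158) + p = ((-75 + 20*(-44)) + 17158) - 43267 = ((-75 - 880) + 17158) - 43267 = (-955 + 17158) - 43267 = 16203 - 43267 = -27064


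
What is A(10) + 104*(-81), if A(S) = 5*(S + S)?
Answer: -8324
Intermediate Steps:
A(S) = 10*S (A(S) = 5*(2*S) = 10*S)
A(10) + 104*(-81) = 10*10 + 104*(-81) = 100 - 8424 = -8324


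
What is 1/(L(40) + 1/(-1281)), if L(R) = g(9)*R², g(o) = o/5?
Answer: 1281/3689279 ≈ 0.00034722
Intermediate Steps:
g(o) = o/5 (g(o) = o*(⅕) = o/5)
L(R) = 9*R²/5 (L(R) = ((⅕)*9)*R² = 9*R²/5)
1/(L(40) + 1/(-1281)) = 1/((9/5)*40² + 1/(-1281)) = 1/((9/5)*1600 - 1/1281) = 1/(2880 - 1/1281) = 1/(3689279/1281) = 1281/3689279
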